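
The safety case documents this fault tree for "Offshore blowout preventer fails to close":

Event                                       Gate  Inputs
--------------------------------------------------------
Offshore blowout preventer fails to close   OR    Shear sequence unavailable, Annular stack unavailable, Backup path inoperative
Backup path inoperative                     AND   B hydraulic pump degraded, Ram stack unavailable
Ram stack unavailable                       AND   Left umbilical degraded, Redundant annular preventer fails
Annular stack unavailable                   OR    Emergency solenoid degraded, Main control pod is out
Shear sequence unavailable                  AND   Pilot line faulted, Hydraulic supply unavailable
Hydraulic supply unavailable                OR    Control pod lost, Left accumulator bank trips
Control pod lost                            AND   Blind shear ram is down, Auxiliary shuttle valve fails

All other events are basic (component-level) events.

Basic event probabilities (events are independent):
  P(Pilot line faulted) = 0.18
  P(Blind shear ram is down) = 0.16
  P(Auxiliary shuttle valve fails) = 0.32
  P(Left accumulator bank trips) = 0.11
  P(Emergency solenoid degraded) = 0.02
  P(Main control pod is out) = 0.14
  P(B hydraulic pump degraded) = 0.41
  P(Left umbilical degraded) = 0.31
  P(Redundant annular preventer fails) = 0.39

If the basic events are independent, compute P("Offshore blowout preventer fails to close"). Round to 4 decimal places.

P(Control pod lost) [AND] = 0.16 × 0.32 = 0.051200
P(Hydraulic supply unavailable) [OR] = 1 − (1−0.051200) × (1−0.11) = 0.155568
P(Shear sequence unavailable) [AND] = 0.18 × 0.155568 = 0.028002
P(Annular stack unavailable) [OR] = 1 − (1−0.02) × (1−0.14) = 0.157200
P(Ram stack unavailable) [AND] = 0.31 × 0.39 = 0.120900
P(Backup path inoperative) [AND] = 0.41 × 0.120900 = 0.049569
P(Offshore blowout preventer fails to close) [OR] = 1 − (1−0.028002) × (1−0.157200) × (1−0.049569) = 0.221407
Rounded to 4 decimal places: P(Offshore blowout preventer fails to close) ≈ 0.2214.

0.2214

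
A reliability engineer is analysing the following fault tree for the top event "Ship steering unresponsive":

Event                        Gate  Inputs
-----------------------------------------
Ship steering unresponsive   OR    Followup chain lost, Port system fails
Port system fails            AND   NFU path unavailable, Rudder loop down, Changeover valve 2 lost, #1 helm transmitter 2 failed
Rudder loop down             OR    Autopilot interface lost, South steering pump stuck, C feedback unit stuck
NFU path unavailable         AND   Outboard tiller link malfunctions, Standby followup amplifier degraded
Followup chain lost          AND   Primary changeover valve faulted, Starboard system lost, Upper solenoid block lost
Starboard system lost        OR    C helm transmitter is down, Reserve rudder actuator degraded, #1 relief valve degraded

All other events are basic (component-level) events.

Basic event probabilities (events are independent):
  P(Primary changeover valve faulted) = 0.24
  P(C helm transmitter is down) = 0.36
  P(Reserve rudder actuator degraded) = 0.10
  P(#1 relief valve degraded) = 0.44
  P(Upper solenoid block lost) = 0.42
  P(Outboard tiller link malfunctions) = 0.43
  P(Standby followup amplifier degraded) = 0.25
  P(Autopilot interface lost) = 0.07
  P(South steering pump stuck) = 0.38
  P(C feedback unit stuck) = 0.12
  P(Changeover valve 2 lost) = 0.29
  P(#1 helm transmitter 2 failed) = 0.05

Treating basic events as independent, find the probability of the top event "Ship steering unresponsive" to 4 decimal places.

P(Starboard system lost) [OR] = 1 − (1−0.36) × (1−0.10) × (1−0.44) = 0.677440
P(Followup chain lost) [AND] = 0.24 × 0.677440 × 0.42 = 0.068286
P(NFU path unavailable) [AND] = 0.43 × 0.25 = 0.107500
P(Rudder loop down) [OR] = 1 − (1−0.07) × (1−0.38) × (1−0.12) = 0.492592
P(Port system fails) [AND] = 0.107500 × 0.492592 × 0.29 × 0.05 = 0.000768
P(Ship steering unresponsive) [OR] = 1 − (1−0.068286) × (1−0.000768) = 0.069002
Rounded to 4 decimal places: P(Ship steering unresponsive) ≈ 0.0690.

0.0690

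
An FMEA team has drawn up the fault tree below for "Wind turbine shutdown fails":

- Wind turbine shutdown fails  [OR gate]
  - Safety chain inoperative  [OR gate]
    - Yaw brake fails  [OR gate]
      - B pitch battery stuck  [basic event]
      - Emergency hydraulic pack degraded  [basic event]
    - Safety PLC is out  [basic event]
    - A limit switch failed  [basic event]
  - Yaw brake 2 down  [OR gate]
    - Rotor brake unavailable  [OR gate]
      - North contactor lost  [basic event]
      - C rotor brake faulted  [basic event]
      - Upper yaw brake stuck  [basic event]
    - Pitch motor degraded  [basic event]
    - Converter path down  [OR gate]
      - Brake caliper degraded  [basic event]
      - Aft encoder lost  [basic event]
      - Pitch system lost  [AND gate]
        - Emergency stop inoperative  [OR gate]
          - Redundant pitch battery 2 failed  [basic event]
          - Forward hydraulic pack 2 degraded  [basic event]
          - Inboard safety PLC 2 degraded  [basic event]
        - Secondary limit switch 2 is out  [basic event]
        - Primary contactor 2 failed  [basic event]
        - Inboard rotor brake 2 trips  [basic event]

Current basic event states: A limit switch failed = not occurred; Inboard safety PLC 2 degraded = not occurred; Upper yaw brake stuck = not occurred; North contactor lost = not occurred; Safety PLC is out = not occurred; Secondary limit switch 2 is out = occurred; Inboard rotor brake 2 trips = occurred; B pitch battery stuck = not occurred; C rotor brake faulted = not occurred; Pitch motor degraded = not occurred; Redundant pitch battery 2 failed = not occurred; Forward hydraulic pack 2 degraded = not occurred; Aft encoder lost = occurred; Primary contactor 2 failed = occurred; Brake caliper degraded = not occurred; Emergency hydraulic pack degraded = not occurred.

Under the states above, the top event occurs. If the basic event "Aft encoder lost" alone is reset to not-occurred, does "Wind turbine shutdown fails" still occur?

No

Counterfactual: set "Aft encoder lost" to not occurred.
Yaw brake fails [OR]: B pitch battery stuck=not, Emergency hydraulic pack degraded=not → no input occurs → does not occur.
Safety chain inoperative [OR]: Yaw brake fails=not, Safety PLC is out=not, A limit switch failed=not → no input occurs → does not occur.
Rotor brake unavailable [OR]: North contactor lost=not, C rotor brake faulted=not, Upper yaw brake stuck=not → no input occurs → does not occur.
Emergency stop inoperative [OR]: Redundant pitch battery 2 failed=not, Forward hydraulic pack 2 degraded=not, Inboard safety PLC 2 degraded=not → no input occurs → does not occur.
Pitch system lost [AND]: Emergency stop inoperative=not, Secondary limit switch 2 is out=occurs, Primary contactor 2 failed=occurs, Inboard rotor brake 2 trips=occurs → not all inputs occur → does not occur.
Converter path down [OR]: Brake caliper degraded=not, Aft encoder lost=not, Pitch system lost=not → no input occurs → does not occur.
Yaw brake 2 down [OR]: Rotor brake unavailable=not, Pitch motor degraded=not, Converter path down=not → no input occurs → does not occur.
Wind turbine shutdown fails [OR]: Safety chain inoperative=not, Yaw brake 2 down=not → no input occurs → does not occur.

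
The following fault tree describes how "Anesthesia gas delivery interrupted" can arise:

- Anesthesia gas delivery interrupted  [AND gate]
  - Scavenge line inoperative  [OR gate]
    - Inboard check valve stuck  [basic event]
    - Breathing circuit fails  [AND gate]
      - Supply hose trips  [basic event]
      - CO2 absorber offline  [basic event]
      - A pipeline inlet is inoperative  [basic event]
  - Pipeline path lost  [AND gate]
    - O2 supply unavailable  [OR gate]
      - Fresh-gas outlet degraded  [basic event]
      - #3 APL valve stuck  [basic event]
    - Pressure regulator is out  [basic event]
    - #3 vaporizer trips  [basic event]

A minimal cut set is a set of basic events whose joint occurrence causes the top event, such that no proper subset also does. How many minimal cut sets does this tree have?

4

Breathing circuit fails [AND]: one cut set from each child combined → 1 × 1 × 1 = 1 cut set(s).
Scavenge line inoperative [OR]: union of children's cut sets → 2 cut set(s).
O2 supply unavailable [OR]: union of children's cut sets → 2 cut set(s).
Pipeline path lost [AND]: one cut set from each child combined → 2 × 1 × 1 = 2 cut set(s).
Anesthesia gas delivery interrupted [AND]: one cut set from each child combined → 2 × 2 = 4 cut set(s).
Minimal cut sets: {#3 vaporizer trips, Fresh-gas outlet degraded, Inboard check valve stuck, Pressure regulator is out}; {#3 APL valve stuck, #3 vaporizer trips, Inboard check valve stuck, Pressure regulator is out}; {#3 vaporizer trips, A pipeline inlet is inoperative, CO2 absorber offline, Fresh-gas outlet degraded, Pressure regulator is out, Supply hose trips}; {#3 APL valve stuck, #3 vaporizer trips, A pipeline inlet is inoperative, CO2 absorber offline, Pressure regulator is out, Supply hose trips}.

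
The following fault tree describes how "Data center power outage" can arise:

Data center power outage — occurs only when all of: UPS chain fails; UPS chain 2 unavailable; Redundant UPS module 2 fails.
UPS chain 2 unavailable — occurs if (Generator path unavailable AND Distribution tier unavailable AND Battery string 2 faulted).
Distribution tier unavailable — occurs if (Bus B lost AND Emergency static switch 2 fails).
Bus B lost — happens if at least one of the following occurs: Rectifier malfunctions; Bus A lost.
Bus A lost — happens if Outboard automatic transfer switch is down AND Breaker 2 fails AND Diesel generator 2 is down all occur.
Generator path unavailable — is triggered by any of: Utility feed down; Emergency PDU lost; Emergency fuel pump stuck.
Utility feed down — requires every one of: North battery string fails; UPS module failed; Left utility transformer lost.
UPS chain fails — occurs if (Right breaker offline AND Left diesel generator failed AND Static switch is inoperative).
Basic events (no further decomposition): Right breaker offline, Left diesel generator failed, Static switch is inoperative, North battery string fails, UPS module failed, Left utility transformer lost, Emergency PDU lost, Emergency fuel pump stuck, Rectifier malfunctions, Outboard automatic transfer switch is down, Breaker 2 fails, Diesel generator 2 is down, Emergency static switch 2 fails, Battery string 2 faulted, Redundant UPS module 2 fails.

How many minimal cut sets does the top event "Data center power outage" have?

6

UPS chain fails [AND]: one cut set from each child combined → 1 × 1 × 1 = 1 cut set(s).
Utility feed down [AND]: one cut set from each child combined → 1 × 1 × 1 = 1 cut set(s).
Generator path unavailable [OR]: union of children's cut sets → 3 cut set(s).
Bus A lost [AND]: one cut set from each child combined → 1 × 1 × 1 = 1 cut set(s).
Bus B lost [OR]: union of children's cut sets → 2 cut set(s).
Distribution tier unavailable [AND]: one cut set from each child combined → 2 × 1 = 2 cut set(s).
UPS chain 2 unavailable [AND]: one cut set from each child combined → 3 × 2 × 1 = 6 cut set(s).
Data center power outage [AND]: one cut set from each child combined → 1 × 6 × 1 = 6 cut set(s).
Minimal cut sets: {Battery string 2 faulted, Emergency static switch 2 fails, Left diesel generator failed, Left utility transformer lost, North battery string fails, Rectifier malfunctions, Redundant UPS module 2 fails, Right breaker offline, Static switch is inoperative, UPS module failed}; {Battery string 2 faulted, Breaker 2 fails, Diesel generator 2 is down, Emergency static switch 2 fails, Left diesel generator failed, Left utility transformer lost, North battery string fails, Outboard automatic transfer switch is down, Redundant UPS module 2 fails, Right breaker offline, Static switch is inoperative, UPS module failed}; {Battery string 2 faulted, Emergency PDU lost, Emergency static switch 2 fails, Left diesel generator failed, Rectifier malfunctions, Redundant UPS module 2 fails, Right breaker offline, Static switch is inoperative}; {Battery string 2 faulted, Breaker 2 fails, Diesel generator 2 is down, Emergency PDU lost, Emergency static switch 2 fails, Left diesel generator failed, Outboard automatic transfer switch is down, Redundant UPS module 2 fails, Right breaker offline, Static switch is inoperative}; {Battery string 2 faulted, Emergency fuel pump stuck, Emergency static switch 2 fails, Left diesel generator failed, Rectifier malfunctions, Redundant UPS module 2 fails, Right breaker offline, Static switch is inoperative}; {Battery string 2 faulted, Breaker 2 fails, Diesel generator 2 is down, Emergency fuel pump stuck, Emergency static switch 2 fails, Left diesel generator failed, Outboard automatic transfer switch is down, Redundant UPS module 2 fails, Right breaker offline, Static switch is inoperative}.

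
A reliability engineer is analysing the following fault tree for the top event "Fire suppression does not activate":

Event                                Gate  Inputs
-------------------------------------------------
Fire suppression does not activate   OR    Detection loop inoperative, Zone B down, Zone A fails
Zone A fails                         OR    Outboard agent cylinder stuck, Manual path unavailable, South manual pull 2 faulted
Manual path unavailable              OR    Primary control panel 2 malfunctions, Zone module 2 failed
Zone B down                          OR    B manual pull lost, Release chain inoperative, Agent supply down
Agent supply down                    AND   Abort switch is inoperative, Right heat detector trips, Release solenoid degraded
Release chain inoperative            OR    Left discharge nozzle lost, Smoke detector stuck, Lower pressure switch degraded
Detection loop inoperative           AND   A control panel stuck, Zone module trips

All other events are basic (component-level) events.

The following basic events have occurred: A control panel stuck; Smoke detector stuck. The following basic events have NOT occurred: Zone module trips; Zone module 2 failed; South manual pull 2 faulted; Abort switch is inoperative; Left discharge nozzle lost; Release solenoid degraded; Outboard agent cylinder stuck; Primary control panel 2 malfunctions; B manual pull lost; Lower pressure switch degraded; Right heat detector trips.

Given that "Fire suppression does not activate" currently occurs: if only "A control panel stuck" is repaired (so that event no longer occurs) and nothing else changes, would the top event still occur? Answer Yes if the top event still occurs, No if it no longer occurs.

Yes

Counterfactual: set "A control panel stuck" to not occurred.
Detection loop inoperative [AND]: A control panel stuck=not, Zone module trips=not → not all inputs occur → does not occur.
Release chain inoperative [OR]: Left discharge nozzle lost=not, Smoke detector stuck=occurs, Lower pressure switch degraded=not → at least one input occurs → occurs.
Agent supply down [AND]: Abort switch is inoperative=not, Right heat detector trips=not, Release solenoid degraded=not → not all inputs occur → does not occur.
Zone B down [OR]: B manual pull lost=not, Release chain inoperative=occurs, Agent supply down=not → at least one input occurs → occurs.
Manual path unavailable [OR]: Primary control panel 2 malfunctions=not, Zone module 2 failed=not → no input occurs → does not occur.
Zone A fails [OR]: Outboard agent cylinder stuck=not, Manual path unavailable=not, South manual pull 2 faulted=not → no input occurs → does not occur.
Fire suppression does not activate [OR]: Detection loop inoperative=not, Zone B down=occurs, Zone A fails=not → at least one input occurs → occurs.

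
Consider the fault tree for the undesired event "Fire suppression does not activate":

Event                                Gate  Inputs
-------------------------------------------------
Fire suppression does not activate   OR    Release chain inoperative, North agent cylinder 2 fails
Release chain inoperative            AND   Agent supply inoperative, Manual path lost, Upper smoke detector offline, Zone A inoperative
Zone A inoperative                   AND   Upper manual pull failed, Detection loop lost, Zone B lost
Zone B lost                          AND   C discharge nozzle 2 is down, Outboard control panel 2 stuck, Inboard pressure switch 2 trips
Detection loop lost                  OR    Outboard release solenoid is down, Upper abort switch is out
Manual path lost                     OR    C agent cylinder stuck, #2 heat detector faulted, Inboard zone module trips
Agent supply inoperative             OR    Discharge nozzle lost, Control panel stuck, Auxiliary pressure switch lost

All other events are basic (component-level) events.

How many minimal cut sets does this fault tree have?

Agent supply inoperative [OR]: union of children's cut sets → 3 cut set(s).
Manual path lost [OR]: union of children's cut sets → 3 cut set(s).
Detection loop lost [OR]: union of children's cut sets → 2 cut set(s).
Zone B lost [AND]: one cut set from each child combined → 1 × 1 × 1 = 1 cut set(s).
Zone A inoperative [AND]: one cut set from each child combined → 1 × 2 × 1 = 2 cut set(s).
Release chain inoperative [AND]: one cut set from each child combined → 3 × 3 × 1 × 2 = 18 cut set(s).
Fire suppression does not activate [OR]: union of children's cut sets → 19 cut set(s).

19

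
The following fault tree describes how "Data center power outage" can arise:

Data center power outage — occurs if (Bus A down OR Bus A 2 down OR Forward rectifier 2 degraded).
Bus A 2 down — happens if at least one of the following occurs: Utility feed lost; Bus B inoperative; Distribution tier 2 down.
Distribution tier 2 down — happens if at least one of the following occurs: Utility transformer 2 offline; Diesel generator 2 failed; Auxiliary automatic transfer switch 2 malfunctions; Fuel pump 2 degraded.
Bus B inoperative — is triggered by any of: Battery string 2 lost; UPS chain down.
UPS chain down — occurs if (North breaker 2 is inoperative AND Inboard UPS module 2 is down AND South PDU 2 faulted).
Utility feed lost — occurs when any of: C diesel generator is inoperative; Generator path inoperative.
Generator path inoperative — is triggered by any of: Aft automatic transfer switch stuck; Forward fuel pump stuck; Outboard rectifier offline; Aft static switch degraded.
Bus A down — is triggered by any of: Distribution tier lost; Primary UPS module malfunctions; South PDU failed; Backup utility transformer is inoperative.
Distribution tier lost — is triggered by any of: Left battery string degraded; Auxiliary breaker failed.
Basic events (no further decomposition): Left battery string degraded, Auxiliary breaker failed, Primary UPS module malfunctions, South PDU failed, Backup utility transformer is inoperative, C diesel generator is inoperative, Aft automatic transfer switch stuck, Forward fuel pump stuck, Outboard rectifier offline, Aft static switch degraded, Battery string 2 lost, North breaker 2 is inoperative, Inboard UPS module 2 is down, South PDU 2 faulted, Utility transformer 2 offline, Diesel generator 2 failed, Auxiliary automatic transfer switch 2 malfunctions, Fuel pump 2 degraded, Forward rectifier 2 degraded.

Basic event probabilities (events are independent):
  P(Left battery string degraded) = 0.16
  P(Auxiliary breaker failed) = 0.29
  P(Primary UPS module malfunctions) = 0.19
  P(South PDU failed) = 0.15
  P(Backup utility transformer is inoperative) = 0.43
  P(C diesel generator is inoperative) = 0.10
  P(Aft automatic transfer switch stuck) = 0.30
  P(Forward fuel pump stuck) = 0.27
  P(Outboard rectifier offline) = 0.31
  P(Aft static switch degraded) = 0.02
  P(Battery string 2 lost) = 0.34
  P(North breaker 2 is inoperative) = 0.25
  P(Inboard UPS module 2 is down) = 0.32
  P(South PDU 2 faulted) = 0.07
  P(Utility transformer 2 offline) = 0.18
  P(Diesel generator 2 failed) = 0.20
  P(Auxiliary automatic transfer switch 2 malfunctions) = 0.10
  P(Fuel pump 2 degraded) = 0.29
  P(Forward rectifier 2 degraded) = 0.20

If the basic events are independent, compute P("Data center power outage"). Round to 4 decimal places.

0.9840

P(Distribution tier lost) [OR] = 1 − (1−0.16) × (1−0.29) = 0.403600
P(Bus A down) [OR] = 1 − (1−0.403600) × (1−0.19) × (1−0.15) × (1−0.43) = 0.765946
P(Generator path inoperative) [OR] = 1 − (1−0.30) × (1−0.27) × (1−0.31) × (1−0.02) = 0.654462
P(Utility feed lost) [OR] = 1 − (1−0.10) × (1−0.654462) = 0.689016
P(UPS chain down) [AND] = 0.25 × 0.32 × 0.07 = 0.005600
P(Bus B inoperative) [OR] = 1 − (1−0.34) × (1−0.005600) = 0.343696
P(Distribution tier 2 down) [OR] = 1 − (1−0.18) × (1−0.20) × (1−0.10) × (1−0.29) = 0.580816
P(Bus A 2 down) [OR] = 1 − (1−0.689016) × (1−0.343696) × (1−0.580816) = 0.914445
P(Data center power outage) [OR] = 1 − (1−0.765946) × (1−0.914445) × (1−0.20) = 0.983980
Rounded to 4 decimal places: P(Data center power outage) ≈ 0.9840.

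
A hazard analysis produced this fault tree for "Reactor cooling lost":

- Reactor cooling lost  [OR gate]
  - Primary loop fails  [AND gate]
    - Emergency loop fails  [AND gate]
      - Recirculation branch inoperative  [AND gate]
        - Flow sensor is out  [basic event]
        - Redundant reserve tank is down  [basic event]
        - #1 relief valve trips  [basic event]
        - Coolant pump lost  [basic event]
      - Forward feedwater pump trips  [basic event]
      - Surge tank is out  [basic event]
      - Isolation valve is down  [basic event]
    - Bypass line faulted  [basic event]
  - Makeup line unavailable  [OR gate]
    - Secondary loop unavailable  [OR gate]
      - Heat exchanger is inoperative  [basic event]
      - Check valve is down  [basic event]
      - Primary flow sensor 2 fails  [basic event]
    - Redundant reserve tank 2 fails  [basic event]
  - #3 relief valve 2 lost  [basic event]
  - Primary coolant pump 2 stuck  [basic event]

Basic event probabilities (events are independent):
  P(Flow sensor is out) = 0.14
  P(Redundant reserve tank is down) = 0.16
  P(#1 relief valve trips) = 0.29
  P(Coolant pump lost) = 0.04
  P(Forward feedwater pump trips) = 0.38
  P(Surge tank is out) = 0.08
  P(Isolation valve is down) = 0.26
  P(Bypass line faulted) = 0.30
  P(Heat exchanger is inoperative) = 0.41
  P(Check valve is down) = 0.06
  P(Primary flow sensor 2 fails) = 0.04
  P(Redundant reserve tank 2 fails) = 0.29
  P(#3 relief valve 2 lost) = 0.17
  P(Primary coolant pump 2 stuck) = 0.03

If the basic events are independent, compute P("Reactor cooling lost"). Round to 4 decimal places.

P(Recirculation branch inoperative) [AND] = 0.14 × 0.16 × 0.29 × 0.04 = 0.000260
P(Emergency loop fails) [AND] = 0.000260 × 0.38 × 0.08 × 0.26 = 0.000002
P(Primary loop fails) [AND] = 0.000002 × 0.30 = 0.000001
P(Secondary loop unavailable) [OR] = 1 − (1−0.41) × (1−0.06) × (1−0.04) = 0.467584
P(Makeup line unavailable) [OR] = 1 − (1−0.467584) × (1−0.29) = 0.621985
P(Reactor cooling lost) [OR] = 1 − (1−0.000001) × (1−0.621985) × (1−0.17) × (1−0.03) = 0.695660
Rounded to 4 decimal places: P(Reactor cooling lost) ≈ 0.6957.

0.6957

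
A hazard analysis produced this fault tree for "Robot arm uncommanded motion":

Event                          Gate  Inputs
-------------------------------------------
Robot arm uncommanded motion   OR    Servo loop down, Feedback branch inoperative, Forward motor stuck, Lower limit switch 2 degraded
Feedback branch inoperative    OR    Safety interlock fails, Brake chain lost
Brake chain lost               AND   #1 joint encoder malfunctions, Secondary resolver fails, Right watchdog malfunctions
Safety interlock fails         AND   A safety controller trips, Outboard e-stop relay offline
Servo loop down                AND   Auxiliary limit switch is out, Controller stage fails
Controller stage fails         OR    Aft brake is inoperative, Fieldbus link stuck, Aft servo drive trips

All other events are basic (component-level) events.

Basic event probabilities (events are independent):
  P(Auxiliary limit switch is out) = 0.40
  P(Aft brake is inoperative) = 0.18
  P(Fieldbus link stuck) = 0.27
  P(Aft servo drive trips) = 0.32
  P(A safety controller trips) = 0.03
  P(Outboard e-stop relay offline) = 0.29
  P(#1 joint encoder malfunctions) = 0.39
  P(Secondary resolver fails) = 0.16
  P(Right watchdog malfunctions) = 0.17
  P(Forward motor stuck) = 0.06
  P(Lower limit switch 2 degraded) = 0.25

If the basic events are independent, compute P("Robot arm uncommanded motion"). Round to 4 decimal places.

0.4725

P(Controller stage fails) [OR] = 1 − (1−0.18) × (1−0.27) × (1−0.32) = 0.592952
P(Servo loop down) [AND] = 0.40 × 0.592952 = 0.237181
P(Safety interlock fails) [AND] = 0.03 × 0.29 = 0.008700
P(Brake chain lost) [AND] = 0.39 × 0.16 × 0.17 = 0.010608
P(Feedback branch inoperative) [OR] = 1 − (1−0.008700) × (1−0.010608) = 0.019216
P(Robot arm uncommanded motion) [OR] = 1 − (1−0.237181) × (1−0.019216) × (1−0.06) × (1−0.25) = 0.472547
Rounded to 4 decimal places: P(Robot arm uncommanded motion) ≈ 0.4725.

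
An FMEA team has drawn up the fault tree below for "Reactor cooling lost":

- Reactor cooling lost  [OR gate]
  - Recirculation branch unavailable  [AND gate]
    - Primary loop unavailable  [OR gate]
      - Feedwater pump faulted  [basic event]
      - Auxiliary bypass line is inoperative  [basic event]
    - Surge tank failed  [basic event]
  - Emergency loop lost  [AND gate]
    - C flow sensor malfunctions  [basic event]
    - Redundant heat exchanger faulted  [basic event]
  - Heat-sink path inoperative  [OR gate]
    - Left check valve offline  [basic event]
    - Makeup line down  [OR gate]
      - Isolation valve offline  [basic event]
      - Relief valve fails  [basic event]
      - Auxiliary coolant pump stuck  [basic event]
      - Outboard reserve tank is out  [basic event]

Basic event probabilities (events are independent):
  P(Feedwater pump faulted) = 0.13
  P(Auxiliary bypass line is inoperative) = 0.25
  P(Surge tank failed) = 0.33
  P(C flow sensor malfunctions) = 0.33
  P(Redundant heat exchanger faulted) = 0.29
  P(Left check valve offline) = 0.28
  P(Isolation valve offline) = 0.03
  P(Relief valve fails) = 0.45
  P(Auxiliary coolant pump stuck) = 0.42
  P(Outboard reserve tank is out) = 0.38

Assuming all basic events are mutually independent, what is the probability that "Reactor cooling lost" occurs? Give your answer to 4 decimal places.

0.8894

P(Primary loop unavailable) [OR] = 1 − (1−0.13) × (1−0.25) = 0.347500
P(Recirculation branch unavailable) [AND] = 0.347500 × 0.33 = 0.114675
P(Emergency loop lost) [AND] = 0.33 × 0.29 = 0.095700
P(Makeup line down) [OR] = 1 − (1−0.03) × (1−0.45) × (1−0.42) × (1−0.38) = 0.808153
P(Heat-sink path inoperative) [OR] = 1 − (1−0.28) × (1−0.808153) = 0.861870
P(Reactor cooling lost) [OR] = 1 − (1−0.114675) × (1−0.095700) × (1−0.861870) = 0.889413
Rounded to 4 decimal places: P(Reactor cooling lost) ≈ 0.8894.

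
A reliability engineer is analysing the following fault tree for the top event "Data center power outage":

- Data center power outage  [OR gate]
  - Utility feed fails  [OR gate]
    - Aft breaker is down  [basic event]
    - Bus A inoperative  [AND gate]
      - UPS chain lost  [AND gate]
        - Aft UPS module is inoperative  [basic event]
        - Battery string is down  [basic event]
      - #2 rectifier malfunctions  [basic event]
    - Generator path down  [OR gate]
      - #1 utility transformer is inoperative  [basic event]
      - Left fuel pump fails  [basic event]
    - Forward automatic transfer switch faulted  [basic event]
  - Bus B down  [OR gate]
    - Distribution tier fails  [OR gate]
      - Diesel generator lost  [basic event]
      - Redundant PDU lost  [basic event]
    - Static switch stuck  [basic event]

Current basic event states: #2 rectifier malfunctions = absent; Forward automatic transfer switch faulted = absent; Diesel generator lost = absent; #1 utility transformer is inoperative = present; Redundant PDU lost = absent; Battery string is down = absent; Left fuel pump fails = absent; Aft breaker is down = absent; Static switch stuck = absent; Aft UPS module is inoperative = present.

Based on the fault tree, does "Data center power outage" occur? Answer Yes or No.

UPS chain lost [AND]: Aft UPS module is inoperative=occurs, Battery string is down=not → not all inputs occur → does not occur.
Bus A inoperative [AND]: UPS chain lost=not, #2 rectifier malfunctions=not → not all inputs occur → does not occur.
Generator path down [OR]: #1 utility transformer is inoperative=occurs, Left fuel pump fails=not → at least one input occurs → occurs.
Utility feed fails [OR]: Aft breaker is down=not, Bus A inoperative=not, Generator path down=occurs, Forward automatic transfer switch faulted=not → at least one input occurs → occurs.
Distribution tier fails [OR]: Diesel generator lost=not, Redundant PDU lost=not → no input occurs → does not occur.
Bus B down [OR]: Distribution tier fails=not, Static switch stuck=not → no input occurs → does not occur.
Data center power outage [OR]: Utility feed fails=occurs, Bus B down=not → at least one input occurs → occurs.

Yes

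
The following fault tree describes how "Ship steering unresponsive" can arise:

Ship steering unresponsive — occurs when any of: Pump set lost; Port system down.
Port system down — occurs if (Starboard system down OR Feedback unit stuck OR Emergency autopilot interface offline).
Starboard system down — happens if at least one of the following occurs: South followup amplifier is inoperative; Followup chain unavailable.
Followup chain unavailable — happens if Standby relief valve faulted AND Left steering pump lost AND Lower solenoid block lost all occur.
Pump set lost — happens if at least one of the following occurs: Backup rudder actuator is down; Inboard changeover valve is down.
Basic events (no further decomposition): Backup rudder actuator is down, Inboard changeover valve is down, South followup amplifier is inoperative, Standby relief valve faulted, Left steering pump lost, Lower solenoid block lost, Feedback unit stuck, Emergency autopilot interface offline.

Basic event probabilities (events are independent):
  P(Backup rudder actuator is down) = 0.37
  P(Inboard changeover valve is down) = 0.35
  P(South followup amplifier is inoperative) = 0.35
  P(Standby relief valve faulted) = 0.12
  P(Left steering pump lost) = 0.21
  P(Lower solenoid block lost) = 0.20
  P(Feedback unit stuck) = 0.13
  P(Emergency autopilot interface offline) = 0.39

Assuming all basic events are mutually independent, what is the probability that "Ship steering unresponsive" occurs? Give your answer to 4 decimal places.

P(Pump set lost) [OR] = 1 − (1−0.37) × (1−0.35) = 0.590500
P(Followup chain unavailable) [AND] = 0.12 × 0.21 × 0.20 = 0.005040
P(Starboard system down) [OR] = 1 − (1−0.35) × (1−0.005040) = 0.353276
P(Port system down) [OR] = 1 − (1−0.353276) × (1−0.13) × (1−0.39) = 0.656784
P(Ship steering unresponsive) [OR] = 1 − (1−0.590500) × (1−0.656784) = 0.859453
Rounded to 4 decimal places: P(Ship steering unresponsive) ≈ 0.8595.

0.8595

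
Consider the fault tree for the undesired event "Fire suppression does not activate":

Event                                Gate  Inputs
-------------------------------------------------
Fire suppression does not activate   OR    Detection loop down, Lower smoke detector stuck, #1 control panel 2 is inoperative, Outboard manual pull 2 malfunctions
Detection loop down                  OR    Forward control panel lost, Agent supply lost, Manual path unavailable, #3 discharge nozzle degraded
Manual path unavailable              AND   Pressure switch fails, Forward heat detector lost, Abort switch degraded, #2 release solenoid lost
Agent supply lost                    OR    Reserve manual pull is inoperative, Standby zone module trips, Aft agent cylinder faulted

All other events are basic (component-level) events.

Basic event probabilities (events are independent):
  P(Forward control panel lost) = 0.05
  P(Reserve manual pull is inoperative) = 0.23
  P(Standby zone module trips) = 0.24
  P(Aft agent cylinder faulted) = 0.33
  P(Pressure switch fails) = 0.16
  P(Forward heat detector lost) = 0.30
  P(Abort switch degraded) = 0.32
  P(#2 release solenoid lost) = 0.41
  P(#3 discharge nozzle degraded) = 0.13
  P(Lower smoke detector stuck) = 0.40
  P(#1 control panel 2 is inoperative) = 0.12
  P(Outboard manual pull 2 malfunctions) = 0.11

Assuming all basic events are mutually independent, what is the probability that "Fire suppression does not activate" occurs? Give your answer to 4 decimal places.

P(Agent supply lost) [OR] = 1 − (1−0.23) × (1−0.24) × (1−0.33) = 0.607916
P(Manual path unavailable) [AND] = 0.16 × 0.30 × 0.32 × 0.41 = 0.006298
P(Detection loop down) [OR] = 1 − (1−0.05) × (1−0.607916) × (1−0.006298) × (1−0.13) = 0.677983
P(Fire suppression does not activate) [OR] = 1 − (1−0.677983) × (1−0.40) × (1−0.12) × (1−0.11) = 0.848678
Rounded to 4 decimal places: P(Fire suppression does not activate) ≈ 0.8487.

0.8487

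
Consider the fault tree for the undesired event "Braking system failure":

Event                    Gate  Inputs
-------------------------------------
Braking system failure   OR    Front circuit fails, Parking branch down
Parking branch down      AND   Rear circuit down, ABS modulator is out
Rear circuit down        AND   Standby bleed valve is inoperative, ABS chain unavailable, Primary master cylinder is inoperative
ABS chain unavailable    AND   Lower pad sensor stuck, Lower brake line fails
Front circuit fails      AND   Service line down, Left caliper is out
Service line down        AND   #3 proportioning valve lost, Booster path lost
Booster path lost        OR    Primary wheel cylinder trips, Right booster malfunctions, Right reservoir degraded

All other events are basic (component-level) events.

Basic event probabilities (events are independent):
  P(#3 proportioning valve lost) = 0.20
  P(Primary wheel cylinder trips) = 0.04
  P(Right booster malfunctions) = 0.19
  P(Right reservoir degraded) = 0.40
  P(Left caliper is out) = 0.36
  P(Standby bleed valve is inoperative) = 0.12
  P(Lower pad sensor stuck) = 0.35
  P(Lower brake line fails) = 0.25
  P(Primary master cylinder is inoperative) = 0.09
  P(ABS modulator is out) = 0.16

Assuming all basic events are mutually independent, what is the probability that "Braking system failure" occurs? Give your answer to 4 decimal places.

0.0386

P(Booster path lost) [OR] = 1 − (1−0.04) × (1−0.19) × (1−0.40) = 0.533440
P(Service line down) [AND] = 0.20 × 0.533440 = 0.106688
P(Front circuit fails) [AND] = 0.106688 × 0.36 = 0.038408
P(ABS chain unavailable) [AND] = 0.35 × 0.25 = 0.087500
P(Rear circuit down) [AND] = 0.12 × 0.087500 × 0.09 = 0.000945
P(Parking branch down) [AND] = 0.000945 × 0.16 = 0.000151
P(Braking system failure) [OR] = 1 − (1−0.038408) × (1−0.000151) = 0.038553
Rounded to 4 decimal places: P(Braking system failure) ≈ 0.0386.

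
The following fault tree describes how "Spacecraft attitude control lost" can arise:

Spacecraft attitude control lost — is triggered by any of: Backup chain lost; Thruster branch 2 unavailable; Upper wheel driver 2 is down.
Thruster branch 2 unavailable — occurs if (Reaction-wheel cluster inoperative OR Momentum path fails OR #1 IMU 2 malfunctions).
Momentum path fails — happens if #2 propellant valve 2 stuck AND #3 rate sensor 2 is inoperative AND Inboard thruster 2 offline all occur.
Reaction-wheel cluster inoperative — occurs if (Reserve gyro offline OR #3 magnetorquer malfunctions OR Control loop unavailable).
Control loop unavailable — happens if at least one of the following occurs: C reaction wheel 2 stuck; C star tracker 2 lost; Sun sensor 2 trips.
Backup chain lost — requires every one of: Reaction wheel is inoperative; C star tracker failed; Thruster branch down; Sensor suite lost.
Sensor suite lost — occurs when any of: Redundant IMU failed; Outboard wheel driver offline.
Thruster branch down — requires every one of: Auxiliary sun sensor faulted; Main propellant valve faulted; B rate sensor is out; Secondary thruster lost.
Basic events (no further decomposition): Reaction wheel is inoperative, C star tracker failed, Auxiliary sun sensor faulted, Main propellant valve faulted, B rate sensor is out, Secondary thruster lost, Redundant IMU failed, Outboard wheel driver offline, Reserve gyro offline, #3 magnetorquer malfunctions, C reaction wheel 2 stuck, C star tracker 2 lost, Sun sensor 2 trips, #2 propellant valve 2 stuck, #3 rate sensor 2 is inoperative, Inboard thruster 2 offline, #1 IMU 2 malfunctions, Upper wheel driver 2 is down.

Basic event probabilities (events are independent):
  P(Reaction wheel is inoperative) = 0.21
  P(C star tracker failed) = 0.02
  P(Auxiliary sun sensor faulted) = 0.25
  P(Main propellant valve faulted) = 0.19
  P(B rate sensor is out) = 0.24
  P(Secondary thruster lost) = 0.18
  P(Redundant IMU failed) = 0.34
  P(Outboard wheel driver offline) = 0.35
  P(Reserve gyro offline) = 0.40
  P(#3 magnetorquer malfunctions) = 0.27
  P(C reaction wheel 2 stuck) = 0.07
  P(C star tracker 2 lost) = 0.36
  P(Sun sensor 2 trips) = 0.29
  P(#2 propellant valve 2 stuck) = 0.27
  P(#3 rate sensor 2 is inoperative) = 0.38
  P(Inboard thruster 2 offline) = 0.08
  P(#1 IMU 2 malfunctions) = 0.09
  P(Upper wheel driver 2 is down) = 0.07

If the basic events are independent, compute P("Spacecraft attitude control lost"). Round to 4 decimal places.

0.8446

P(Thruster branch down) [AND] = 0.25 × 0.19 × 0.24 × 0.18 = 0.002052
P(Sensor suite lost) [OR] = 1 − (1−0.34) × (1−0.35) = 0.571000
P(Backup chain lost) [AND] = 0.21 × 0.02 × 0.002052 × 0.571000 = 0.000005
P(Control loop unavailable) [OR] = 1 − (1−0.07) × (1−0.36) × (1−0.29) = 0.577408
P(Reaction-wheel cluster inoperative) [OR] = 1 − (1−0.40) × (1−0.27) × (1−0.577408) = 0.814905
P(Momentum path fails) [AND] = 0.27 × 0.38 × 0.08 = 0.008208
P(Thruster branch 2 unavailable) [OR] = 1 − (1−0.814905) × (1−0.008208) × (1−0.09) = 0.832946
P(Spacecraft attitude control lost) [OR] = 1 − (1−0.000005) × (1−0.832946) × (1−0.07) = 0.844641
Rounded to 4 decimal places: P(Spacecraft attitude control lost) ≈ 0.8446.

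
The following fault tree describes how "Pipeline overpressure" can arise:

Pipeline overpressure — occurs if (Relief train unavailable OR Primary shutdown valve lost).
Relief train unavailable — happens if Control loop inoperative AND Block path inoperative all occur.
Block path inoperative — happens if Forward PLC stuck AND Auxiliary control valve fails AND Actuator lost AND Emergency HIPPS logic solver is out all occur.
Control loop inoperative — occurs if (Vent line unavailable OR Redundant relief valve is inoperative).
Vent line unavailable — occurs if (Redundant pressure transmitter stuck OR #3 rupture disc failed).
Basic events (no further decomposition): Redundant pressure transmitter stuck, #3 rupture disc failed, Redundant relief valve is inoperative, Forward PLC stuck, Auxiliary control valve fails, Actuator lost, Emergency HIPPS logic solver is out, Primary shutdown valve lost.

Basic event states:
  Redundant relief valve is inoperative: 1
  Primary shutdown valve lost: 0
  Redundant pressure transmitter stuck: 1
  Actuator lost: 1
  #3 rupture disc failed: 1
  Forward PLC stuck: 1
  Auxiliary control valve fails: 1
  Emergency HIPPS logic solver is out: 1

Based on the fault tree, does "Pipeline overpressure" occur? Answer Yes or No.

Vent line unavailable [OR]: Redundant pressure transmitter stuck=occurs, #3 rupture disc failed=occurs → at least one input occurs → occurs.
Control loop inoperative [OR]: Vent line unavailable=occurs, Redundant relief valve is inoperative=occurs → at least one input occurs → occurs.
Block path inoperative [AND]: Forward PLC stuck=occurs, Auxiliary control valve fails=occurs, Actuator lost=occurs, Emergency HIPPS logic solver is out=occurs → all inputs occur → occurs.
Relief train unavailable [AND]: Control loop inoperative=occurs, Block path inoperative=occurs → all inputs occur → occurs.
Pipeline overpressure [OR]: Relief train unavailable=occurs, Primary shutdown valve lost=not → at least one input occurs → occurs.

Yes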